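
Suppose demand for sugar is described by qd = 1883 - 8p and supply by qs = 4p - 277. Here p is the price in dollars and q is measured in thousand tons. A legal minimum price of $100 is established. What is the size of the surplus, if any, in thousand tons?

0

Setting quantity demanded equal to quantity supplied, 1883 - 8p = 4p - 277, gives p* = 180 and q* = 443.
The floor of 100 is below the equilibrium price 180, so it is not binding; the market clears at p* = 180, q* = 443.
Since the control does not bind, there is no surplus.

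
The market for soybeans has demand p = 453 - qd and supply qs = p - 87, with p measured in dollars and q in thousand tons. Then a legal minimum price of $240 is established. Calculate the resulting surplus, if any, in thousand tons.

Rearranging demand gives qd = 453 - p. In a free market, 453 - p = p - 87 gives the equilibrium p* = 270, q* = 183.
Since 240 is below p* = 270, the floor does not bind and the free-market outcome prevails.
Since the control does not bind, there is no surplus.

0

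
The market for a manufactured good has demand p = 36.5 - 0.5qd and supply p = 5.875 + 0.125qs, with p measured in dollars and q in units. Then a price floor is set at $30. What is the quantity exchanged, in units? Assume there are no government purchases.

13

Rearranging demand gives qd = 73 - 2p; rearranging supply gives qs = 8p - 47. In a free market, 73 - 2p = 8p - 47 gives the equilibrium p* = 12, q* = 49.
Because the floor (30) lies above the market-clearing price, it is binding.
At p = 30: qd = 73 - 2·30 = 13 and qs = 8·30 - 47 = 193.
The quantity actually transacted is the short side, demand: 13.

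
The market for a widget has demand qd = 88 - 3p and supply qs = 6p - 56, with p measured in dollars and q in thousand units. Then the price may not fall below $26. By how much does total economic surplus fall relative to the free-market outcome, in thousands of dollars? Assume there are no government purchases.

Without the control the market clears where 88 - 3p = 6p - 56, i.e. p* = 16 and q* = 40.
Since 26 > 16, the floor is binding.
At p = 26: qd = 88 - 3·26 = 10 and qs = 6·26 - 56 = 100.
Quantity traded falls to 10. At q = 10 the demand price is (88 - 10)/3 = 26 and the supply price is (56 + 10)/6 = 11.
Deadweight loss = ½ · (26 - 11) · (40 - 10) = ½ · 15 · 30 = 225.

225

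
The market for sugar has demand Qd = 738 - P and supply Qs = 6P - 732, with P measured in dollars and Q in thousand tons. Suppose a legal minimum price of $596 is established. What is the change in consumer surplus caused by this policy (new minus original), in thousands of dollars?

-129310

Equilibrium: 738 - P = 6P - 732, so 1470 = 7P and P* = 210, Q* = 528.
Since 596 > 210, the floor is binding.
At P = 596: Qd = 738 - 596 = 142 and Qs = 6·596 - 732 = 2844.
Consumer surplus without the control is ½ · (738 - 210) · 528 = 139392.
With the floor, consumers buy 142 units at 596, so CS = ½ · (738 - 596) · 142 = 10082.
Change in consumer surplus = 10082 - 139392 = -129310.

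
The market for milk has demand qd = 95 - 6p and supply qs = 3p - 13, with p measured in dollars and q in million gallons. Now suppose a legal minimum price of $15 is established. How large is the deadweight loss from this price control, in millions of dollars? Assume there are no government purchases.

81

In a free market, 95 - 6p = 3p - 13 gives the equilibrium p* = 12, q* = 23.
The floor of 15 is above the equilibrium price 12, so it binds.
At p = 15: qd = 95 - 6·15 = 5 and qs = 3·15 - 13 = 32.
Quantity traded falls to 5. At q = 5 the demand price is (95 - 5)/6 = 15 and the supply price is (13 + 5)/3 = 6.
Deadweight loss = ½ · (15 - 6) · (23 - 5) = ½ · 9 · 18 = 81.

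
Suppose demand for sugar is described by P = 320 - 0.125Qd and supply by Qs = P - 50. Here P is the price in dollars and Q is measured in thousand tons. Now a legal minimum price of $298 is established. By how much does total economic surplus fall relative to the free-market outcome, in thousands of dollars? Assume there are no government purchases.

Rearranging demand gives Qd = 2560 - 8P. Without the control the market clears where 2560 - 8P = P - 50, i.e. P* = 290 and Q* = 240.
Because the floor (298) lies above the market-clearing price, it is binding.
At P = 298: Qd = 2560 - 8·298 = 176 and Qs = 298 - 50 = 248.
Quantity traded falls to 176. At Q = 176 the demand price is (2560 - 176)/8 = 298 and the supply price is 50 + 176 = 226.
Deadweight loss = ½ · (298 - 226) · (240 - 176) = ½ · 72 · 64 = 2304.

2304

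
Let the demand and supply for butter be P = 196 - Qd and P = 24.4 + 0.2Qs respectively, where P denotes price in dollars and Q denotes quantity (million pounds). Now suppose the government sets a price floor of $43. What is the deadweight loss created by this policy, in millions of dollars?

0

Rearranging demand gives Qd = 196 - P; rearranging supply gives Qs = 5P - 122. Equilibrium: 196 - P = 5P - 122, so 318 = 6P and P* = 53, Q* = 143.
The floor of 43 is below the equilibrium price 53, so it is not binding; the market clears at P* = 53, Q* = 143.
Since the control does not bind, no trades are prevented and deadweight loss is zero.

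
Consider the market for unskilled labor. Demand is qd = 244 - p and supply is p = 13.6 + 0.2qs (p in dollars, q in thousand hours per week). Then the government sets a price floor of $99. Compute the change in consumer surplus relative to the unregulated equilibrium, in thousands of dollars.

-7919.5

Rearranging supply gives qs = 5p - 68. In a free market, 244 - p = 5p - 68 gives the equilibrium p* = 52, q* = 192.
The floor of 99 is above the equilibrium price 52, so it binds.
At p = 99: qd = 244 - 99 = 145 and qs = 5·99 - 68 = 427.
Consumer surplus without the control is ½ · (244 - 52) · 192 = 18432.
With the floor, consumers buy 145 units at 99, so CS = ½ · (244 - 99) · 145 = 10512.5.
Change in consumer surplus = 10512.5 - 18432 = -7919.5.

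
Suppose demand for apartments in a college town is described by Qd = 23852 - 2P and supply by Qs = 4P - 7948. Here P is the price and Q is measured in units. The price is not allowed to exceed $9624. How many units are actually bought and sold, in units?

Setting quantity demanded equal to quantity supplied, 23852 - 2P = 4P - 7948, gives P* = 5300 and Q* = 13252.
Since 9624 is above P* = 5300, the ceiling does not bind and the free-market outcome prevails.

13252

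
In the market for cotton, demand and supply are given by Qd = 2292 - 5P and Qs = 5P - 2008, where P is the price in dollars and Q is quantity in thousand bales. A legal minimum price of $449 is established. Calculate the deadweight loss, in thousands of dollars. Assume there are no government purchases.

In a free market, 2292 - 5P = 5P - 2008 gives the equilibrium P* = 430, Q* = 142.
Since 449 > 430, the floor is binding.
At P = 449: Qd = 2292 - 5·449 = 47 and Qs = 5·449 - 2008 = 237.
Quantity traded falls to 47. At Q = 47 the demand price is (2292 - 47)/5 = 449 and the supply price is (2008 + 47)/5 = 411.
Deadweight loss = ½ · (449 - 411) · (142 - 47) = ½ · 38 · 95 = 1805.

1805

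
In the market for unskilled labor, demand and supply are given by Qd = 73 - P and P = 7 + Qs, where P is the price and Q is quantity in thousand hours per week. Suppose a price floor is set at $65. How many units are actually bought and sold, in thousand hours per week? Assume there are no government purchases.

8

Rearranging supply gives Qs = P - 7. Without the control the market clears where 73 - P = P - 7, i.e. P* = 40 and Q* = 33.
Because the floor (65) lies above the market-clearing price, it is binding.
At P = 65: Qd = 73 - 65 = 8 and Qs = 65 - 7 = 58.
The quantity actually transacted is the short side, demand: 8.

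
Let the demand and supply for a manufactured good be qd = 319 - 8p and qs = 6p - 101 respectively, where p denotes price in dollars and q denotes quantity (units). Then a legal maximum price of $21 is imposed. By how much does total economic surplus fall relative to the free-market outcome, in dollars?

Setting quantity demanded equal to quantity supplied, 319 - 8p = 6p - 101, gives p* = 30 and q* = 79.
Since 21 < 30, the ceiling is binding.
At p = 21: qd = 319 - 8·21 = 151 and qs = 6·21 - 101 = 25.
Quantity traded falls to 25. At q = 25 the demand price is (319 - 25)/8 = 36.75 and the supply price is (101 + 25)/6 = 21.
Deadweight loss = ½ · (36.75 - 21) · (79 - 25) = ½ · 15.75 · 54 = 425.25.

425.25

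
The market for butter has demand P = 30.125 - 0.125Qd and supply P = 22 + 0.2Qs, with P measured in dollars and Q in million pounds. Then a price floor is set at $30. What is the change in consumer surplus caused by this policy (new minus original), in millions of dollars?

-39

Rearranging demand gives Qd = 241 - 8P; rearranging supply gives Qs = 5P - 110. Setting quantity demanded equal to quantity supplied, 241 - 8P = 5P - 110, gives P* = 27 and Q* = 25.
Because the floor (30) lies above the market-clearing price, it is binding.
At P = 30: Qd = 241 - 8·30 = 1 and Qs = 5·30 - 110 = 40.
Consumer surplus without the control is ½ · (30.125 - 27) · 25 = 39.0625.
With the floor, consumers buy 1 units at 30, so CS = ½ · (30.125 - 30) · 1 = 0.0625.
Change in consumer surplus = 0.0625 - 39.0625 = -39.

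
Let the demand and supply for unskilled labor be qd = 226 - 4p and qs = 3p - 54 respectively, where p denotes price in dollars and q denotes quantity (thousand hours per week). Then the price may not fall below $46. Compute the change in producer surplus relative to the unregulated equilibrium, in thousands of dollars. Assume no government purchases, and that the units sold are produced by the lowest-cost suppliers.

156

Setting quantity demanded equal to quantity supplied, 226 - 4p = 3p - 54, gives p* = 40 and q* = 66.
The floor of 46 is above the equilibrium price 40, so it binds.
At p = 46: qd = 226 - 4·46 = 42 and qs = 3·46 - 54 = 84.
Producer surplus without the control is ½ · (40 - 18) · 66 = 726.
With the floor, 42 units are sold at 46. The supply price at q = 42 is 32, so PS = ½ · [(46 - 18) + (46 - 32)] · 42 = 882.
Change in producer surplus = 882 - 726 = 156.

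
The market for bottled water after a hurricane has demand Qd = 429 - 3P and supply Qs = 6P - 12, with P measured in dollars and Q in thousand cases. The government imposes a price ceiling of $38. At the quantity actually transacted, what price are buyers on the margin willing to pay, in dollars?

71

In a free market, 429 - 3P = 6P - 12 gives the equilibrium P* = 49, Q* = 282.
Because the ceiling (38) lies below the market-clearing price, it is binding.
At P = 38: Qd = 429 - 3·38 = 315 and Qs = 6·38 - 12 = 216.
Only 216 units reach the market. On the demand curve, the marginal buyer's willingness to pay at Q = 216 is (429 - 216)/3 = 71.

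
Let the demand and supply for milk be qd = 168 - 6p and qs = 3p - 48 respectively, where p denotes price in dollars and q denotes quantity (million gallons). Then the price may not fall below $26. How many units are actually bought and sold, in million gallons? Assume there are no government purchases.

12

Without the control the market clears where 168 - 6p = 3p - 48, i.e. p* = 24 and q* = 24.
Since 26 > 24, the floor is binding.
At p = 26: qd = 168 - 6·26 = 12 and qs = 3·26 - 48 = 30.
The quantity actually transacted is the short side, demand: 12.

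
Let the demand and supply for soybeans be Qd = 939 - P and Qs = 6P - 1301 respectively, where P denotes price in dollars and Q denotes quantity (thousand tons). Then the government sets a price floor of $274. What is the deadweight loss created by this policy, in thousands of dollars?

0

Setting quantity demanded equal to quantity supplied, 939 - P = 6P - 1301, gives P* = 320 and Q* = 619.
The floor of 274 is below the equilibrium price 320, so it is not binding; the market clears at P* = 320, Q* = 619.
Since the control does not bind, no trades are prevented and deadweight loss is zero.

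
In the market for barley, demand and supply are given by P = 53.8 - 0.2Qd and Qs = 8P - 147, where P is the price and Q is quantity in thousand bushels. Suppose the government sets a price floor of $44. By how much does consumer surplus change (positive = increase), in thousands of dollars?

Rearranging demand gives Qd = 269 - 5P. Setting quantity demanded equal to quantity supplied, 269 - 5P = 8P - 147, gives P* = 32 and Q* = 109.
The floor of 44 is above the equilibrium price 32, so it binds.
At P = 44: Qd = 269 - 5·44 = 49 and Qs = 8·44 - 147 = 205.
Consumer surplus without the control is ½ · (53.8 - 32) · 109 = 1188.1.
With the floor, consumers buy 49 units at 44, so CS = ½ · (53.8 - 44) · 49 = 240.1.
Change in consumer surplus = 240.1 - 1188.1 = -948.

-948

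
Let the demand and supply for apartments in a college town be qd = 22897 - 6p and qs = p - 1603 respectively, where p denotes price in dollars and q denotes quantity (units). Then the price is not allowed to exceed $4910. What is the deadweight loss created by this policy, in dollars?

0

Without the control the market clears where 22897 - 6p = p - 1603, i.e. p* = 3500 and q* = 1897.
Since 4910 is above p* = 3500, the ceiling does not bind and the free-market outcome prevails.
Since the control does not bind, no trades are prevented and deadweight loss is zero.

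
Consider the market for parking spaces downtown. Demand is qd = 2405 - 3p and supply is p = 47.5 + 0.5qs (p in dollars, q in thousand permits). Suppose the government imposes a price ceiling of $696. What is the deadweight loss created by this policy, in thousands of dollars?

Rearranging supply gives qs = 2p - 95. In a free market, 2405 - 3p = 2p - 95 gives the equilibrium p* = 500, q* = 905.
Since 696 is above p* = 500, the ceiling does not bind and the free-market outcome prevails.
Since the control does not bind, no trades are prevented and deadweight loss is zero.

0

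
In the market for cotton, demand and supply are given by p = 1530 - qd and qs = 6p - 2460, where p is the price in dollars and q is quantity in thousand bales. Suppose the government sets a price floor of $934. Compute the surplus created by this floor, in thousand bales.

Rearranging demand gives qd = 1530 - p. In a free market, 1530 - p = 6p - 2460 gives the equilibrium p* = 570, q* = 960.
Since 934 > 570, the floor is binding.
At p = 934: qd = 1530 - 934 = 596 and qs = 6·934 - 2460 = 3144.
Surplus = qs - qd = 3144 - 596 = 2548.

2548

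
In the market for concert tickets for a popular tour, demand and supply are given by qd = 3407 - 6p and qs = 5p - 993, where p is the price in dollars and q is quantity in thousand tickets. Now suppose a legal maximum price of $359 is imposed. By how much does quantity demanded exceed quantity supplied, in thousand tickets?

Without the control the market clears where 3407 - 6p = 5p - 993, i.e. p* = 400 and q* = 1007.
Because the ceiling (359) lies below the market-clearing price, it is binding.
At p = 359: qd = 3407 - 6·359 = 1253 and qs = 5·359 - 993 = 802.
Shortage = qd - qs = 1253 - 802 = 451.

451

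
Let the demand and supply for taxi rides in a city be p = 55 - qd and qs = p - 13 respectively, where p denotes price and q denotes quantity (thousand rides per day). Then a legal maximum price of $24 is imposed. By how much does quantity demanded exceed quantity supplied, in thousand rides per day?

20

Rearranging demand gives qd = 55 - p. Without the control the market clears where 55 - p = p - 13, i.e. p* = 34 and q* = 21.
Since 24 < 34, the ceiling is binding.
At p = 24: qd = 55 - 24 = 31 and qs = 24 - 13 = 11.
Shortage = qd - qs = 31 - 11 = 20.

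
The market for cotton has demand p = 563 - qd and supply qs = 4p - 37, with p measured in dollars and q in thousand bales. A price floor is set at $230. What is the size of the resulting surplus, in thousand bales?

Rearranging demand gives qd = 563 - p. Without the control the market clears where 563 - p = 4p - 37, i.e. p* = 120 and q* = 443.
Because the floor (230) lies above the market-clearing price, it is binding.
At p = 230: qd = 563 - 230 = 333 and qs = 4·230 - 37 = 883.
Surplus = qs - qd = 883 - 333 = 550.

550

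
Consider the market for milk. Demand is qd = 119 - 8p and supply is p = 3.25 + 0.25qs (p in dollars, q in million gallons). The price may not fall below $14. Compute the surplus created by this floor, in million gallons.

Rearranging supply gives qs = 4p - 13. Equilibrium: 119 - 8p = 4p - 13, so 132 = 12p and p* = 11, q* = 31.
Since 14 > 11, the floor is binding.
At p = 14: qd = 119 - 8·14 = 7 and qs = 4·14 - 13 = 43.
Surplus = qs - qd = 43 - 7 = 36.

36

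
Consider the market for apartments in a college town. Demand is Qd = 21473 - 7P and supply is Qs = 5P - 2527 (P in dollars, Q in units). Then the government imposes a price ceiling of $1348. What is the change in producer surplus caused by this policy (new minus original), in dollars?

Without the control the market clears where 21473 - 7P = 5P - 2527, i.e. P* = 2000 and Q* = 7473.
Since 1348 < 2000, the ceiling is binding.
At P = 1348: Qd = 21473 - 7·1348 = 12037 and Qs = 5·1348 - 2527 = 4213.
Producer surplus without the control is ½ · (2000 - 505.4) · 7473 = 5584572.9.
With the ceiling, producers sell 4213 units at 1348, so PS = ½ · (1348 - 505.4) · 4213 = 1774936.9.
Change in producer surplus = 1774936.9 - 5584572.9 = -3809636.

-3809636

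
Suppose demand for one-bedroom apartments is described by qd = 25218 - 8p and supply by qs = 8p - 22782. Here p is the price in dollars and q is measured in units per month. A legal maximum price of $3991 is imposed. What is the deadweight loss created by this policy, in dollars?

Without the control the market clears where 25218 - 8p = 8p - 22782, i.e. p* = 3000 and q* = 1218.
Since 3991 is above p* = 3000, the ceiling does not bind and the free-market outcome prevails.
Since the control does not bind, no trades are prevented and deadweight loss is zero.

0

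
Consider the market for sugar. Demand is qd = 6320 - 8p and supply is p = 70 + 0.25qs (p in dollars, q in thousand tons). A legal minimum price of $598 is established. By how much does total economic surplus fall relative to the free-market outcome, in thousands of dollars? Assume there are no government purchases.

27648

Rearranging supply gives qs = 4p - 280. In a free market, 6320 - 8p = 4p - 280 gives the equilibrium p* = 550, q* = 1920.
Since 598 > 550, the floor is binding.
At p = 598: qd = 6320 - 8·598 = 1536 and qs = 4·598 - 280 = 2112.
Quantity traded falls to 1536. At q = 1536 the demand price is (6320 - 1536)/8 = 598 and the supply price is (280 + 1536)/4 = 454.
Deadweight loss = ½ · (598 - 454) · (1920 - 1536) = ½ · 144 · 384 = 27648.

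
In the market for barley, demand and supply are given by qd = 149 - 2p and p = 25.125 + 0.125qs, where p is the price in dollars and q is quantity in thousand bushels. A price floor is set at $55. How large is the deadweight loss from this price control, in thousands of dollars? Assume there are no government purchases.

Rearranging supply gives qs = 8p - 201. Setting quantity demanded equal to quantity supplied, 149 - 2p = 8p - 201, gives p* = 35 and q* = 79.
Since 55 > 35, the floor is binding.
At p = 55: qd = 149 - 2·55 = 39 and qs = 8·55 - 201 = 239.
Quantity traded falls to 39. At q = 39 the demand price is (149 - 39)/2 = 55 and the supply price is (201 + 39)/8 = 30.
Deadweight loss = ½ · (55 - 30) · (79 - 39) = ½ · 25 · 40 = 500.

500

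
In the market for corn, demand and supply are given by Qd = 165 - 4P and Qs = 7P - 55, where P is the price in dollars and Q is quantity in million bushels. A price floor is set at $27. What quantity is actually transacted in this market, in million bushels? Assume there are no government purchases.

57

Without the control the market clears where 165 - 4P = 7P - 55, i.e. P* = 20 and Q* = 85.
Because the floor (27) lies above the market-clearing price, it is binding.
At P = 27: Qd = 165 - 4·27 = 57 and Qs = 7·27 - 55 = 134.
The quantity actually transacted is the short side, demand: 57.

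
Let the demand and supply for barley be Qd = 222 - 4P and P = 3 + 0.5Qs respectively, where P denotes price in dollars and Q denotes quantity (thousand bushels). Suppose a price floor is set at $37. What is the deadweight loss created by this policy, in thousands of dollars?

Rearranging supply gives Qs = 2P - 6. Equilibrium: 222 - 4P = 2P - 6, so 228 = 6P and P* = 38, Q* = 70.
Since 37 is below P* = 38, the floor does not bind and the free-market outcome prevails.
Since the control does not bind, no trades are prevented and deadweight loss is zero.

0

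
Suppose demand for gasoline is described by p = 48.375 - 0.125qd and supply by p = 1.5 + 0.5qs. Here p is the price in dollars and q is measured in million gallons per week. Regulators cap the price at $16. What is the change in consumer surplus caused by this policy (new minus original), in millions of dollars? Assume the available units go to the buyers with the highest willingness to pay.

534.75

Rearranging demand gives qd = 387 - 8p; rearranging supply gives qs = 2p - 3. Setting quantity demanded equal to quantity supplied, 387 - 8p = 2p - 3, gives p* = 39 and q* = 75.
Because the ceiling (16) lies below the market-clearing price, it is binding.
At p = 16: qd = 387 - 8·16 = 259 and qs = 2·16 - 3 = 29.
Consumer surplus without the control is ½ · (48.375 - 39) · 75 = 351.5625.
With the ceiling, 29 units are sold at 16 (assume they go to the highest-value buyers). The demand price at q = 29 is 44.75, so CS = ½ · [(48.375 - 16) + (44.75 - 16)] · 29 = 886.3125.
Change in consumer surplus = 886.3125 - 351.5625 = 534.75.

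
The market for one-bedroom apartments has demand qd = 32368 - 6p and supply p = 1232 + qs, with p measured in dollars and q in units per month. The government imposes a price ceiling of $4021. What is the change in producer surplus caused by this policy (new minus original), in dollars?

Rearranging supply gives qs = p - 1232. Without the control the market clears where 32368 - 6p = p - 1232, i.e. p* = 4800 and q* = 3568.
Since 4021 < 4800, the ceiling is binding.
At p = 4021: qd = 32368 - 6·4021 = 8242 and qs = 4021 - 1232 = 2789.
Producer surplus without the control is ½ · (4800 - 1232) · 3568 = 6365312.
With the ceiling, producers sell 2789 units at 4021, so PS = ½ · (4021 - 1232) · 2789 = 3889260.5.
Change in producer surplus = 3889260.5 - 6365312 = -2476051.5.

-2476051.5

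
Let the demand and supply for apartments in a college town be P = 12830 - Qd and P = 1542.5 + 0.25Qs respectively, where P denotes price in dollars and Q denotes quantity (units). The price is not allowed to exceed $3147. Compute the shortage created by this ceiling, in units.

3265

Rearranging demand gives Qd = 12830 - P; rearranging supply gives Qs = 4P - 6170. Without the control the market clears where 12830 - P = 4P - 6170, i.e. P* = 3800 and Q* = 9030.
The ceiling of 3147 is below the equilibrium price 3800, so it binds.
At P = 3147: Qd = 12830 - 3147 = 9683 and Qs = 4·3147 - 6170 = 6418.
Shortage = Qd - Qs = 9683 - 6418 = 3265.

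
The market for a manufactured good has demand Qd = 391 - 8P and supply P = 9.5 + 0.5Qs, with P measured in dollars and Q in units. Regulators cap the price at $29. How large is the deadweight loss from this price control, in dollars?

Rearranging supply gives Qs = 2P - 19. Without the control the market clears where 391 - 8P = 2P - 19, i.e. P* = 41 and Q* = 63.
The ceiling of 29 is below the equilibrium price 41, so it binds.
At P = 29: Qd = 391 - 8·29 = 159 and Qs = 2·29 - 19 = 39.
Quantity traded falls to 39. At Q = 39 the demand price is (391 - 39)/8 = 44 and the supply price is (19 + 39)/2 = 29.
Deadweight loss = ½ · (44 - 29) · (63 - 39) = ½ · 15 · 24 = 180.

180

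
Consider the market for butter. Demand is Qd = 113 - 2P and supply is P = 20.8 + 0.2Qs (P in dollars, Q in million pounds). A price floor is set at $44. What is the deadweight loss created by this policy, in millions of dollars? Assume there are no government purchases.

Rearranging supply gives Qs = 5P - 104. Setting quantity demanded equal to quantity supplied, 113 - 2P = 5P - 104, gives P* = 31 and Q* = 51.
Because the floor (44) lies above the market-clearing price, it is binding.
At P = 44: Qd = 113 - 2·44 = 25 and Qs = 5·44 - 104 = 116.
Quantity traded falls to 25. At Q = 25 the demand price is (113 - 25)/2 = 44 and the supply price is (104 + 25)/5 = 25.8.
Deadweight loss = ½ · (44 - 25.8) · (51 - 25) = ½ · 18.2 · 26 = 236.6.

236.6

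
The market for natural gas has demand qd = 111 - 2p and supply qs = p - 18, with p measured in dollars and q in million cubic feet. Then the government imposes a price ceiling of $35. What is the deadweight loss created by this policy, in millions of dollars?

48

Without the control the market clears where 111 - 2p = p - 18, i.e. p* = 43 and q* = 25.
Because the ceiling (35) lies below the market-clearing price, it is binding.
At p = 35: qd = 111 - 2·35 = 41 and qs = 35 - 18 = 17.
Quantity traded falls to 17. At q = 17 the demand price is (111 - 17)/2 = 47 and the supply price is 18 + 17 = 35.
Deadweight loss = ½ · (47 - 35) · (25 - 17) = ½ · 12 · 8 = 48.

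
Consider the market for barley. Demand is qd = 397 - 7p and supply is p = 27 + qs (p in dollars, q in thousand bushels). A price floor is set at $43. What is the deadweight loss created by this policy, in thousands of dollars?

Rearranging supply gives qs = p - 27. Setting quantity demanded equal to quantity supplied, 397 - 7p = p - 27, gives p* = 53 and q* = 26.
Since 43 is below p* = 53, the floor does not bind and the free-market outcome prevails.
Since the control does not bind, no trades are prevented and deadweight loss is zero.

0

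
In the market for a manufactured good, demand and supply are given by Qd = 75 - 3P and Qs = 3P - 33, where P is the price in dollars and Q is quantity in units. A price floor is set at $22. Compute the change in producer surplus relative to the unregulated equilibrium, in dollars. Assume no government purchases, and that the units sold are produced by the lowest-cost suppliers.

Without the control the market clears where 75 - 3P = 3P - 33, i.e. P* = 18 and Q* = 21.
The floor of 22 is above the equilibrium price 18, so it binds.
At P = 22: Qd = 75 - 3·22 = 9 and Qs = 3·22 - 33 = 33.
Producer surplus without the control is ½ · (18 - 11) · 21 = 73.5.
With the floor, 9 units are sold at 22. The supply price at Q = 9 is 14, so PS = ½ · [(22 - 11) + (22 - 14)] · 9 = 85.5.
Change in producer surplus = 85.5 - 73.5 = 12.

12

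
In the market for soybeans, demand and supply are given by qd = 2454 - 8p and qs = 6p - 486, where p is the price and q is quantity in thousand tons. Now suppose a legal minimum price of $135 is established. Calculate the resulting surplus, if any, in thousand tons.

Equilibrium: 2454 - 8p = 6p - 486, so 2940 = 14p and p* = 210, q* = 774.
The floor of 135 is below the equilibrium price 210, so it is not binding; the market clears at p* = 210, q* = 774.
Since the control does not bind, there is no surplus.

0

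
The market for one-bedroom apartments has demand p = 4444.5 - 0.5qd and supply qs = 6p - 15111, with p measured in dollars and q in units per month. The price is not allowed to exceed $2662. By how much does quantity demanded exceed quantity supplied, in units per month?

Rearranging demand gives qd = 8889 - 2p. Without the control the market clears where 8889 - 2p = 6p - 15111, i.e. p* = 3000 and q* = 2889.
Because the ceiling (2662) lies below the market-clearing price, it is binding.
At p = 2662: qd = 8889 - 2·2662 = 3565 and qs = 6·2662 - 15111 = 861.
Shortage = qd - qs = 3565 - 861 = 2704.

2704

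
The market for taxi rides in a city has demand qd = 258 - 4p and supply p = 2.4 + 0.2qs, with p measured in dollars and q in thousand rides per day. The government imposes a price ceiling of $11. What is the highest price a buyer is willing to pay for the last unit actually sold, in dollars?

Rearranging supply gives qs = 5p - 12. In a free market, 258 - 4p = 5p - 12 gives the equilibrium p* = 30, q* = 138.
The ceiling of 11 is below the equilibrium price 30, so it binds.
At p = 11: qd = 258 - 4·11 = 214 and qs = 5·11 - 12 = 43.
Only 43 units reach the market. On the demand curve, the marginal buyer's willingness to pay at q = 43 is (258 - 43)/4 = 53.75.

53.75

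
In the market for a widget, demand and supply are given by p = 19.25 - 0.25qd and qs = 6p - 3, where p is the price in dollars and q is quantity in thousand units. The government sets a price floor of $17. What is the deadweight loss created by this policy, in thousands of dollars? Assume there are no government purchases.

Rearranging demand gives qd = 77 - 4p. Setting quantity demanded equal to quantity supplied, 77 - 4p = 6p - 3, gives p* = 8 and q* = 45.
Because the floor (17) lies above the market-clearing price, it is binding.
At p = 17: qd = 77 - 4·17 = 9 and qs = 6·17 - 3 = 99.
Quantity traded falls to 9. At q = 9 the demand price is (77 - 9)/4 = 17 and the supply price is (3 + 9)/6 = 2.
Deadweight loss = ½ · (17 - 2) · (45 - 9) = ½ · 15 · 36 = 270.

270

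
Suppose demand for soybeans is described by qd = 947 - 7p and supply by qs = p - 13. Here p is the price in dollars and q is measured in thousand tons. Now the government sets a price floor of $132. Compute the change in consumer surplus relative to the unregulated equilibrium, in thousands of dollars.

-780

Equilibrium: 947 - 7p = p - 13, so 960 = 8p and p* = 120, q* = 107.
Because the floor (132) lies above the market-clearing price, it is binding.
At p = 132: qd = 947 - 7·132 = 23 and qs = 132 - 13 = 119.
Consumer surplus without the control is ½ · (947/7 - 120) · 107 = 11449/14.
With the floor, consumers buy 23 units at 132, so CS = ½ · (947/7 - 132) · 23 = 529/14.
Change in consumer surplus = 529/14 - 11449/14 = -780.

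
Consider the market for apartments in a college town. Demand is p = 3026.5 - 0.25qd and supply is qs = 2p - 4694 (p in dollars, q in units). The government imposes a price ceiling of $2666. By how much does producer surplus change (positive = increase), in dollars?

-103448

Rearranging demand gives qd = 12106 - 4p. Setting quantity demanded equal to quantity supplied, 12106 - 4p = 2p - 4694, gives p* = 2800 and q* = 906.
Because the ceiling (2666) lies below the market-clearing price, it is binding.
At p = 2666: qd = 12106 - 4·2666 = 1442 and qs = 2·2666 - 4694 = 638.
Producer surplus without the control is ½ · (2800 - 2347) · 906 = 205209.
With the ceiling, producers sell 638 units at 2666, so PS = ½ · (2666 - 2347) · 638 = 101761.
Change in producer surplus = 101761 - 205209 = -103448.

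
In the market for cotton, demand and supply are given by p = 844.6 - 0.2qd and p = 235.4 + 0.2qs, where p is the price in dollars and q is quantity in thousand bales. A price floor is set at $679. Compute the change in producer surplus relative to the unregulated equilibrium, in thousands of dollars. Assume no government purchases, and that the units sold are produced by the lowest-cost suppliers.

Rearranging demand gives qd = 4223 - 5p; rearranging supply gives qs = 5p - 1177. Equilibrium: 4223 - 5p = 5p - 1177, so 5400 = 10p and p* = 540, q* = 1523.
The floor of 679 is above the equilibrium price 540, so it binds.
At p = 679: qd = 4223 - 5·679 = 828 and qs = 5·679 - 1177 = 2218.
Producer surplus without the control is ½ · (540 - 235.4) · 1523 = 231952.9.
With the floor, 828 units are sold at 679. The supply price at q = 828 is 401, so PS = ½ · [(679 - 235.4) + (679 - 401)] · 828 = 298742.4.
Change in producer surplus = 298742.4 - 231952.9 = 66789.5.

66789.5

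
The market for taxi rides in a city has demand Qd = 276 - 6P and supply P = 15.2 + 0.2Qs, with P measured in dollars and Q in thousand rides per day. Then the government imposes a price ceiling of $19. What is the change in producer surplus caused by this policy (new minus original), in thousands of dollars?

-669.5

Rearranging supply gives Qs = 5P - 76. Without the control the market clears where 276 - 6P = 5P - 76, i.e. P* = 32 and Q* = 84.
The ceiling of 19 is below the equilibrium price 32, so it binds.
At P = 19: Qd = 276 - 6·19 = 162 and Qs = 5·19 - 76 = 19.
Producer surplus without the control is ½ · (32 - 15.2) · 84 = 705.6.
With the ceiling, producers sell 19 units at 19, so PS = ½ · (19 - 15.2) · 19 = 36.1.
Change in producer surplus = 36.1 - 705.6 = -669.5.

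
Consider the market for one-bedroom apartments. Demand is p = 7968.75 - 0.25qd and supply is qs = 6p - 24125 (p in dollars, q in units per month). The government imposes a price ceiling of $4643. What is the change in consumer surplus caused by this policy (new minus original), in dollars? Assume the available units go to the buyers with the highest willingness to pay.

-548839.5

Rearranging demand gives qd = 31875 - 4p. Without the control the market clears where 31875 - 4p = 6p - 24125, i.e. p* = 5600 and q* = 9475.
Because the ceiling (4643) lies below the market-clearing price, it is binding.
At p = 4643: qd = 31875 - 4·4643 = 13303 and qs = 6·4643 - 24125 = 3733.
Consumer surplus without the control is ½ · (7968.75 - 5600) · 9475 = 11221953.125.
With the ceiling, 3733 units are sold at 4643 (assume they go to the highest-value buyers). The demand price at q = 3733 is 7035.5, so CS = ½ · [(7968.75 - 4643) + (7035.5 - 4643)] · 3733 = 10673113.625.
Change in consumer surplus = 10673113.625 - 11221953.125 = -548839.5.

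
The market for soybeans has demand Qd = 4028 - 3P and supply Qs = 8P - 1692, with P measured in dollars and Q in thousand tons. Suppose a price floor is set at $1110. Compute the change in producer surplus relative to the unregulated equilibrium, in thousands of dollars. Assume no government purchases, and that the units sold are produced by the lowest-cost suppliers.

Setting quantity demanded equal to quantity supplied, 4028 - 3P = 8P - 1692, gives P* = 520 and Q* = 2468.
Since 1110 > 520, the floor is binding.
At P = 1110: Qd = 4028 - 3·1110 = 698 and Qs = 8·1110 - 1692 = 7188.
Producer surplus without the control is ½ · (520 - 211.5) · 2468 = 380689.
With the floor, 698 units are sold at 1110. The supply price at Q = 698 is 298.75, so PS = ½ · [(1110 - 211.5) + (1110 - 298.75)] · 698 = 596702.75.
Change in producer surplus = 596702.75 - 380689 = 216013.75.

216013.75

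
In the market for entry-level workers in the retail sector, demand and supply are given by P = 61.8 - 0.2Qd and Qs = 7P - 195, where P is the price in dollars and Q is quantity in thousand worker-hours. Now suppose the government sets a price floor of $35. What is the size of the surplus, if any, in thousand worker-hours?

0

Rearranging demand gives Qd = 309 - 5P. In a free market, 309 - 5P = 7P - 195 gives the equilibrium P* = 42, Q* = 99.
Since 35 is below P* = 42, the floor does not bind and the free-market outcome prevails.
Since the control does not bind, there is no surplus.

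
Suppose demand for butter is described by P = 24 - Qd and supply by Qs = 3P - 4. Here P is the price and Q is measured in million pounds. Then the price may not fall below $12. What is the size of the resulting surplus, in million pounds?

20

Rearranging demand gives Qd = 24 - P. Without the control the market clears where 24 - P = 3P - 4, i.e. P* = 7 and Q* = 17.
Since 12 > 7, the floor is binding.
At P = 12: Qd = 24 - 12 = 12 and Qs = 3·12 - 4 = 32.
Surplus = Qs - Qd = 32 - 12 = 20.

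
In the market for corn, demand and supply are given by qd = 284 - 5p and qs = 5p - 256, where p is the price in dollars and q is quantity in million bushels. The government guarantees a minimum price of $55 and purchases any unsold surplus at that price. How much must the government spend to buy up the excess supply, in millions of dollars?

550

Setting quantity demanded equal to quantity supplied, 284 - 5p = 5p - 256, gives p* = 54 and q* = 14.
Because the floor (55) lies above the market-clearing price, it is binding.
At p = 55: qd = 284 - 5·55 = 9 and qs = 5·55 - 256 = 19.
Surplus = qs - qd = 10.
Government expenditure = surplus × support price = 10 × 55 = 550.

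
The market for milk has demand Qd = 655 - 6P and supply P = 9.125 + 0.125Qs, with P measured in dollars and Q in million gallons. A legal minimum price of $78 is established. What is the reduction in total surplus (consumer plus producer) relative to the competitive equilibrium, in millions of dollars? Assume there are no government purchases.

Rearranging supply gives Qs = 8P - 73. Setting quantity demanded equal to quantity supplied, 655 - 6P = 8P - 73, gives P* = 52 and Q* = 343.
Because the floor (78) lies above the market-clearing price, it is binding.
At P = 78: Qd = 655 - 6·78 = 187 and Qs = 8·78 - 73 = 551.
Quantity traded falls to 187. At Q = 187 the demand price is (655 - 187)/6 = 78 and the supply price is (73 + 187)/8 = 32.5.
Deadweight loss = ½ · (78 - 32.5) · (343 - 187) = ½ · 45.5 · 156 = 3549.

3549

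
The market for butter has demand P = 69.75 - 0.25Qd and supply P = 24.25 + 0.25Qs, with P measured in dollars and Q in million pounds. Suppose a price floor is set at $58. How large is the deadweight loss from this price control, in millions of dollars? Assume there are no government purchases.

484

Rearranging demand gives Qd = 279 - 4P; rearranging supply gives Qs = 4P - 97. Setting quantity demanded equal to quantity supplied, 279 - 4P = 4P - 97, gives P* = 47 and Q* = 91.
Since 58 > 47, the floor is binding.
At P = 58: Qd = 279 - 4·58 = 47 and Qs = 4·58 - 97 = 135.
Quantity traded falls to 47. At Q = 47 the demand price is (279 - 47)/4 = 58 and the supply price is (97 + 47)/4 = 36.
Deadweight loss = ½ · (58 - 36) · (91 - 47) = ½ · 22 · 44 = 484.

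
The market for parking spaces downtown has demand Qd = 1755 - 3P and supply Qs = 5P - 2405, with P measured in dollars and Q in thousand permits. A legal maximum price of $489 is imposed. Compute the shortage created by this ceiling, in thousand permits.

248

In a free market, 1755 - 3P = 5P - 2405 gives the equilibrium P* = 520, Q* = 195.
Since 489 < 520, the ceiling is binding.
At P = 489: Qd = 1755 - 3·489 = 288 and Qs = 5·489 - 2405 = 40.
Shortage = Qd - Qs = 288 - 40 = 248.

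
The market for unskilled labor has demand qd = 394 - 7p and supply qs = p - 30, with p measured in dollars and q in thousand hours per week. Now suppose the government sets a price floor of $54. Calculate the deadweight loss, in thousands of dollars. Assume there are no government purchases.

In a free market, 394 - 7p = p - 30 gives the equilibrium p* = 53, q* = 23.
Since 54 > 53, the floor is binding.
At p = 54: qd = 394 - 7·54 = 16 and qs = 54 - 30 = 24.
Quantity traded falls to 16. At q = 16 the demand price is (394 - 16)/7 = 54 and the supply price is 30 + 16 = 46.
Deadweight loss = ½ · (54 - 46) · (23 - 16) = ½ · 8 · 7 = 28.

28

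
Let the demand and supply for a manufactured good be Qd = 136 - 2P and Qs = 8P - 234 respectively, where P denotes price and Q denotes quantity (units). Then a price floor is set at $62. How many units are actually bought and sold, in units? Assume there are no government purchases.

Equilibrium: 136 - 2P = 8P - 234, so 370 = 10P and P* = 37, Q* = 62.
The floor of 62 is above the equilibrium price 37, so it binds.
At P = 62: Qd = 136 - 2·62 = 12 and Qs = 8·62 - 234 = 262.
The quantity actually transacted is the short side, demand: 12.

12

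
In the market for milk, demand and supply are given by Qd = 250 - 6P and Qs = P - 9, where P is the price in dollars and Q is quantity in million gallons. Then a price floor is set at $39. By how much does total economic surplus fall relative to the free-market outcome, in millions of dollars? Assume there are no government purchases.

84

Equilibrium: 250 - 6P = P - 9, so 259 = 7P and P* = 37, Q* = 28.
Since 39 > 37, the floor is binding.
At P = 39: Qd = 250 - 6·39 = 16 and Qs = 39 - 9 = 30.
Quantity traded falls to 16. At Q = 16 the demand price is (250 - 16)/6 = 39 and the supply price is 9 + 16 = 25.
Deadweight loss = ½ · (39 - 25) · (28 - 16) = ½ · 14 · 12 = 84.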